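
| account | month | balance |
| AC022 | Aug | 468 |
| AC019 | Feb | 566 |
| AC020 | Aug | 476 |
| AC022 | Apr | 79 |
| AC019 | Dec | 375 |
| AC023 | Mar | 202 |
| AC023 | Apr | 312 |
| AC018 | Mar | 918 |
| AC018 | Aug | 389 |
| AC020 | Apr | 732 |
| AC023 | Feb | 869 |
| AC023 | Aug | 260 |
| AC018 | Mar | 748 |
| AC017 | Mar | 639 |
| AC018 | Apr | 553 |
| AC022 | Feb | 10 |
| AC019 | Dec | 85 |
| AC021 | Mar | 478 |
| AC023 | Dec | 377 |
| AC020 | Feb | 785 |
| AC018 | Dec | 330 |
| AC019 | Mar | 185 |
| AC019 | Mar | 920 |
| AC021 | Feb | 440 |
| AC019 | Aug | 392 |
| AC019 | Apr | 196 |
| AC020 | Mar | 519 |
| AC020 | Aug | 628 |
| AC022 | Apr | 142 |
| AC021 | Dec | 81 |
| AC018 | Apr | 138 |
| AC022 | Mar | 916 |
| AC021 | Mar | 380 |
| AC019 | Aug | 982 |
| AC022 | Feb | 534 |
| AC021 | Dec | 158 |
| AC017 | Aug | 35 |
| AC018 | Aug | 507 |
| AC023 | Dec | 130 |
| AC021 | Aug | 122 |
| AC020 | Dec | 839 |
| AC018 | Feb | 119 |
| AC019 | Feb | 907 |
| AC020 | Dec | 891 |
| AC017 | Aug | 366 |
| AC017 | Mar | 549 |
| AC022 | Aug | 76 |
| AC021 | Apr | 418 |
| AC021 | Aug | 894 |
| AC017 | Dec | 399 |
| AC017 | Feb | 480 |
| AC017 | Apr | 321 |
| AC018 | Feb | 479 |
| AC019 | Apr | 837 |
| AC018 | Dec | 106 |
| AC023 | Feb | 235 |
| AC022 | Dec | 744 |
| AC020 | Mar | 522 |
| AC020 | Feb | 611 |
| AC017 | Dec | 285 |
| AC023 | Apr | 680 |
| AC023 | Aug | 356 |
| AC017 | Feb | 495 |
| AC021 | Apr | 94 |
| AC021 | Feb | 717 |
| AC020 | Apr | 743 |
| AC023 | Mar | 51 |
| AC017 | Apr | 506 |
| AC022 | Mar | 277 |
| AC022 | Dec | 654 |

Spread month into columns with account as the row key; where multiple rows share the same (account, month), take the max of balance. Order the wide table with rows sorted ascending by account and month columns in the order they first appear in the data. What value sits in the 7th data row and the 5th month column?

With rows sorted ascending by account, row 7 is account=AC023. month columns in first-appearance order: Aug, Feb, Apr, Dec, Mar; column 5 is Mar.
Long rows with account=AC023, month=Mar: max(202, 51) = 202.

202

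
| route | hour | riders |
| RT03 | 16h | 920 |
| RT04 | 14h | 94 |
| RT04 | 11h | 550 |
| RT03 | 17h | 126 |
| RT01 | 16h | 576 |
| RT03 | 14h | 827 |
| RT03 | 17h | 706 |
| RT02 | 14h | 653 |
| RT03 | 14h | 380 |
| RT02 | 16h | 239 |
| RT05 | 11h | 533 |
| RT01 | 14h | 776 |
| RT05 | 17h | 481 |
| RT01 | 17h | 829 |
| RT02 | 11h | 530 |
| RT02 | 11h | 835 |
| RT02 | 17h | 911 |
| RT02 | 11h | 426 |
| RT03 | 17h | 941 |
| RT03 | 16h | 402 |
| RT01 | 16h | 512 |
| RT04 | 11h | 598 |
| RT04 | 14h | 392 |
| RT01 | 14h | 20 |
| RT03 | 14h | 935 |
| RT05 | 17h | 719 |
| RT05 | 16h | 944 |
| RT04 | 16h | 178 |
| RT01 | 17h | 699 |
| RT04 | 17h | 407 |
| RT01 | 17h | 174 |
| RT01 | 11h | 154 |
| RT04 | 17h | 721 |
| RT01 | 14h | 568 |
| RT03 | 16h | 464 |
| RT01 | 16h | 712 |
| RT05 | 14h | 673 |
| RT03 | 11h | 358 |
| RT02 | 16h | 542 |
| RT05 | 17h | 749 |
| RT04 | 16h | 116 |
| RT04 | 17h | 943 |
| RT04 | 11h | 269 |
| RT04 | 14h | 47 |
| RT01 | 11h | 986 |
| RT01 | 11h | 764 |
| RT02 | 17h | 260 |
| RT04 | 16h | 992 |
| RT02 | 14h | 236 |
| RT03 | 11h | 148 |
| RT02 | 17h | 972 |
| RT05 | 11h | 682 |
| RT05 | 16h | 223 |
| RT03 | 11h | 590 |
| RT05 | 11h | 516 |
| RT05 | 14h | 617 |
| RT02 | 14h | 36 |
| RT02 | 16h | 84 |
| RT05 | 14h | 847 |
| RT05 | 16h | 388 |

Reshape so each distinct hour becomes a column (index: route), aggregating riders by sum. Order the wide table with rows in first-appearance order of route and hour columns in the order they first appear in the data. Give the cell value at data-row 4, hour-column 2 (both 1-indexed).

With rows in first-appearance order of route, row 4 is route=RT02. hour columns in first-appearance order: 16h, 14h, 11h, 17h; column 2 is 14h.
Long rows with route=RT02, hour=14h: 653 + 236 + 36 = 925.

925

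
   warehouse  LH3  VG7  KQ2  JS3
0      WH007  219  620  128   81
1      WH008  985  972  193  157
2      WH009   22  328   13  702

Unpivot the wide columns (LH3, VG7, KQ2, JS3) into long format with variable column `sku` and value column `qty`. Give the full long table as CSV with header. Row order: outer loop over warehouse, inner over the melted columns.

Each (warehouse, column) pair becomes one row: 3 × 4 = 12 rows.
For example, (WH007, LH3) → qty=219.

warehouse,sku,qty
WH007,LH3,219
WH007,VG7,620
WH007,KQ2,128
WH007,JS3,81
WH008,LH3,985
WH008,VG7,972
WH008,KQ2,193
WH008,JS3,157
WH009,LH3,22
WH009,VG7,328
WH009,KQ2,13
WH009,JS3,702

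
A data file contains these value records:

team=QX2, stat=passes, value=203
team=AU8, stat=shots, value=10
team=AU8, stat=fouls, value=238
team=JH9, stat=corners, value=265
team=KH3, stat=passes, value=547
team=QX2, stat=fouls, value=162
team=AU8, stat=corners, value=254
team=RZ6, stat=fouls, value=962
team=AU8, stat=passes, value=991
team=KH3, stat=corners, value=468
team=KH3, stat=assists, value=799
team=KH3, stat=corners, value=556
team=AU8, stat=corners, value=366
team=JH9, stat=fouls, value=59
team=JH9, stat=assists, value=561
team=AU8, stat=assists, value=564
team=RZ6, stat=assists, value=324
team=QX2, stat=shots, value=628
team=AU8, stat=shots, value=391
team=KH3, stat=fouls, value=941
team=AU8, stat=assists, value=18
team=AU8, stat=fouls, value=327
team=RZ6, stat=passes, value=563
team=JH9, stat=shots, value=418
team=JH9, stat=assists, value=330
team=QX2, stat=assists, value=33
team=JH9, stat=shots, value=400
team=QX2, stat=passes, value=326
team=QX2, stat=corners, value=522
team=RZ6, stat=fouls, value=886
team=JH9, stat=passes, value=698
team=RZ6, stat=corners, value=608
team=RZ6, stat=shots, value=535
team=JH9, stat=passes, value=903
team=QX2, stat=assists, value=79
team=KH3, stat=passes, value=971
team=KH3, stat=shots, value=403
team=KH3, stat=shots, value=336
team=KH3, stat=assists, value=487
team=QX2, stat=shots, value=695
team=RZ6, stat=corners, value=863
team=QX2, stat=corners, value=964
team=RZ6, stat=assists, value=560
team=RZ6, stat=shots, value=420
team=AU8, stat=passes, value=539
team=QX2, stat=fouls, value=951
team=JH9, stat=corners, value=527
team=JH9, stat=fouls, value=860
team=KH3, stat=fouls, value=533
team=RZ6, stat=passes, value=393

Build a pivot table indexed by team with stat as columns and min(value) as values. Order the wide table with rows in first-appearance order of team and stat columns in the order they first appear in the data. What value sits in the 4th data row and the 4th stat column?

With rows in first-appearance order of team, row 4 is team=KH3. stat columns in first-appearance order: passes, shots, fouls, corners, assists; column 4 is corners.
Long rows with team=KH3, stat=corners: min(468, 556) = 468.

468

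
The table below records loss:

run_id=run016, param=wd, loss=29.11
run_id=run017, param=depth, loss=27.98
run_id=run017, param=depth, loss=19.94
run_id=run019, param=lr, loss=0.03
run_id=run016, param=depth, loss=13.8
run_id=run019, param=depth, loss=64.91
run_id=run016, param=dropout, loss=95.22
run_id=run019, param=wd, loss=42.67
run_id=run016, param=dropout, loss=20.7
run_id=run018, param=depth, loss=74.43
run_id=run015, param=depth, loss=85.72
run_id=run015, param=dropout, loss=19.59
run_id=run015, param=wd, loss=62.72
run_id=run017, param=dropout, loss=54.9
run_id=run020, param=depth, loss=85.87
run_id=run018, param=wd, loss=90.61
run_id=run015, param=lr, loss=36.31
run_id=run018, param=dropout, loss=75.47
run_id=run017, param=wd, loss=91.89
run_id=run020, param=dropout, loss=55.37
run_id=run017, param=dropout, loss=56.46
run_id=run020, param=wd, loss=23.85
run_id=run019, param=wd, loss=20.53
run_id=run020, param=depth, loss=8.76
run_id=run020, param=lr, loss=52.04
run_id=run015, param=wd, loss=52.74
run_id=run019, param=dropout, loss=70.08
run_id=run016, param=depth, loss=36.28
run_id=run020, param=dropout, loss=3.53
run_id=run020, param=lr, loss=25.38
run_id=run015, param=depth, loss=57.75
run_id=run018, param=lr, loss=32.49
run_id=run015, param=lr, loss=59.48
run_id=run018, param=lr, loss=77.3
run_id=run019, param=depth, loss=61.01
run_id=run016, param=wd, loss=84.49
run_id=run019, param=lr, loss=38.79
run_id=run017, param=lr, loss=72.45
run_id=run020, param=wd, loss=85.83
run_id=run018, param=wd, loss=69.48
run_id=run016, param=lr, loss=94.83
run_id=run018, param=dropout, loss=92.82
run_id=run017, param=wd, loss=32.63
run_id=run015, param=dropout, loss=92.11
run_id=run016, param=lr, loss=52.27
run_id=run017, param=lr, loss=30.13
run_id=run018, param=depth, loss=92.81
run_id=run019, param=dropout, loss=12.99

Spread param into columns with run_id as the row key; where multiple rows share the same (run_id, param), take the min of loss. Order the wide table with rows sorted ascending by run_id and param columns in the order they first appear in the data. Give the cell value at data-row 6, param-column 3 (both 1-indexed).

With rows sorted ascending by run_id, row 6 is run_id=run020. param columns in first-appearance order: wd, depth, lr, dropout; column 3 is lr.
Long rows with run_id=run020, param=lr: min(52.04, 25.38) = 25.38.

25.38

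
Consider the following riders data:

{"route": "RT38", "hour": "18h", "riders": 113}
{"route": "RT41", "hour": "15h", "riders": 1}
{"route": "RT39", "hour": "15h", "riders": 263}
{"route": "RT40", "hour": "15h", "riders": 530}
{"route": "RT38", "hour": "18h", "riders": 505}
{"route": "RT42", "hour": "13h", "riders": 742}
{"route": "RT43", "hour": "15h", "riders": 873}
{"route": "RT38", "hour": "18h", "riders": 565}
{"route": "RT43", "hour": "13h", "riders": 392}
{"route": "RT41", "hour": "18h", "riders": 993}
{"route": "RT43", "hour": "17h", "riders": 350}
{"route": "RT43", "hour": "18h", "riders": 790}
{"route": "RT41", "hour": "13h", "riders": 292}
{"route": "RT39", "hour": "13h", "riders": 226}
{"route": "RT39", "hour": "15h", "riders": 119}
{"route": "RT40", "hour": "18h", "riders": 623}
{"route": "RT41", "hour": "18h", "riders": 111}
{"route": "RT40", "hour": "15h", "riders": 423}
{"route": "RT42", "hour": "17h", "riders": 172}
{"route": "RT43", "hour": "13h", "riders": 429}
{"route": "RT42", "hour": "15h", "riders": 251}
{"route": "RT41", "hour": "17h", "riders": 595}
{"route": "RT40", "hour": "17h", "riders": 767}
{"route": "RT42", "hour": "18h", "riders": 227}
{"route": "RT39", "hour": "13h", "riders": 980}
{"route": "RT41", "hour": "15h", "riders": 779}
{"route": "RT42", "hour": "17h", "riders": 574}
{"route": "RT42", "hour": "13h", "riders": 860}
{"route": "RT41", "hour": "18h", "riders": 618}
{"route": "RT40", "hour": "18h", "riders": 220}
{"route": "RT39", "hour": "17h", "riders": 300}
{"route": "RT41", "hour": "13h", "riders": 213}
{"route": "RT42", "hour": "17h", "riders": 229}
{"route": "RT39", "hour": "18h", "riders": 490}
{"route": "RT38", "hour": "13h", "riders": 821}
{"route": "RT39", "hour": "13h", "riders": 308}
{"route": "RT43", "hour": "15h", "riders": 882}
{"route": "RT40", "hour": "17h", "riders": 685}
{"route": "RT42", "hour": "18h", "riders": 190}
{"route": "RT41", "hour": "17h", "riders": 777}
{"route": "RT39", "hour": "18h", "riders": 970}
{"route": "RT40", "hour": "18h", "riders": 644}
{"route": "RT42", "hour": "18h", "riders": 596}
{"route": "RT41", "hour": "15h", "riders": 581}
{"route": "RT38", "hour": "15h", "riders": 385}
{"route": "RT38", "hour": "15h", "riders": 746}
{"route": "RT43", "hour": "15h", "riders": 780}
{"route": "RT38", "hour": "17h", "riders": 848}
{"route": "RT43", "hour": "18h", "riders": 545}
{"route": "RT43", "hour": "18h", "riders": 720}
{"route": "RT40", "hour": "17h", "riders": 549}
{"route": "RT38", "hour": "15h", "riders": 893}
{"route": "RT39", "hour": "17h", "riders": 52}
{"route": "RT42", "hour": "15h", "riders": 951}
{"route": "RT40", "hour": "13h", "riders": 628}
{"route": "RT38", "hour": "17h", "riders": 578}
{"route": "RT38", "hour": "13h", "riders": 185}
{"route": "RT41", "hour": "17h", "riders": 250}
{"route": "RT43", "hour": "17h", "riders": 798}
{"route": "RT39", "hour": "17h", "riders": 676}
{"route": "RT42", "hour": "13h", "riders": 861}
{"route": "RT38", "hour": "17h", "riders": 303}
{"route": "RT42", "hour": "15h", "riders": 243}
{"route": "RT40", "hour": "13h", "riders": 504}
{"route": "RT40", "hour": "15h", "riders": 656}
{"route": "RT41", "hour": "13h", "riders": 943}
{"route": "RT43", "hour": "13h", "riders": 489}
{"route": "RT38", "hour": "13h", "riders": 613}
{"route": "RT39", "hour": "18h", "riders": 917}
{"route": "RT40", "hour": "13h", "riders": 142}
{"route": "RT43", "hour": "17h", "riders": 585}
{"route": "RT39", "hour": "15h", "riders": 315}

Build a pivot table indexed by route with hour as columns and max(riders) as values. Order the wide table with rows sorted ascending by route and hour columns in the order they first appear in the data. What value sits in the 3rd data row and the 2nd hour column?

With rows sorted ascending by route, row 3 is route=RT40. hour columns in first-appearance order: 18h, 15h, 13h, 17h; column 2 is 15h.
Long rows with route=RT40, hour=15h: max(530, 423, 656) = 656.

656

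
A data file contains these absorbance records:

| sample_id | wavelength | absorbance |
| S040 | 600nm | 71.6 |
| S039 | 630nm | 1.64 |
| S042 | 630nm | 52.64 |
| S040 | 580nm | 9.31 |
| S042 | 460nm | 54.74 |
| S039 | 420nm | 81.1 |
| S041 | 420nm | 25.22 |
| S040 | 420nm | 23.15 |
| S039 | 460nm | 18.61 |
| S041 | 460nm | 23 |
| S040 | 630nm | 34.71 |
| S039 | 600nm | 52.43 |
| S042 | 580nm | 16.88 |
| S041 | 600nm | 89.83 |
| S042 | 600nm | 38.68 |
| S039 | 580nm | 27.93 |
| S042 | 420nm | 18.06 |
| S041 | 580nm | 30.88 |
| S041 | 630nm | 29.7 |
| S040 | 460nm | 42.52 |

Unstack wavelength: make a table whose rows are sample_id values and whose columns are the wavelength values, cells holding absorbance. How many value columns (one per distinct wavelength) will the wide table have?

5

5 distinct wavelength values: 420nm, 460nm, 580nm, 600nm, 630nm.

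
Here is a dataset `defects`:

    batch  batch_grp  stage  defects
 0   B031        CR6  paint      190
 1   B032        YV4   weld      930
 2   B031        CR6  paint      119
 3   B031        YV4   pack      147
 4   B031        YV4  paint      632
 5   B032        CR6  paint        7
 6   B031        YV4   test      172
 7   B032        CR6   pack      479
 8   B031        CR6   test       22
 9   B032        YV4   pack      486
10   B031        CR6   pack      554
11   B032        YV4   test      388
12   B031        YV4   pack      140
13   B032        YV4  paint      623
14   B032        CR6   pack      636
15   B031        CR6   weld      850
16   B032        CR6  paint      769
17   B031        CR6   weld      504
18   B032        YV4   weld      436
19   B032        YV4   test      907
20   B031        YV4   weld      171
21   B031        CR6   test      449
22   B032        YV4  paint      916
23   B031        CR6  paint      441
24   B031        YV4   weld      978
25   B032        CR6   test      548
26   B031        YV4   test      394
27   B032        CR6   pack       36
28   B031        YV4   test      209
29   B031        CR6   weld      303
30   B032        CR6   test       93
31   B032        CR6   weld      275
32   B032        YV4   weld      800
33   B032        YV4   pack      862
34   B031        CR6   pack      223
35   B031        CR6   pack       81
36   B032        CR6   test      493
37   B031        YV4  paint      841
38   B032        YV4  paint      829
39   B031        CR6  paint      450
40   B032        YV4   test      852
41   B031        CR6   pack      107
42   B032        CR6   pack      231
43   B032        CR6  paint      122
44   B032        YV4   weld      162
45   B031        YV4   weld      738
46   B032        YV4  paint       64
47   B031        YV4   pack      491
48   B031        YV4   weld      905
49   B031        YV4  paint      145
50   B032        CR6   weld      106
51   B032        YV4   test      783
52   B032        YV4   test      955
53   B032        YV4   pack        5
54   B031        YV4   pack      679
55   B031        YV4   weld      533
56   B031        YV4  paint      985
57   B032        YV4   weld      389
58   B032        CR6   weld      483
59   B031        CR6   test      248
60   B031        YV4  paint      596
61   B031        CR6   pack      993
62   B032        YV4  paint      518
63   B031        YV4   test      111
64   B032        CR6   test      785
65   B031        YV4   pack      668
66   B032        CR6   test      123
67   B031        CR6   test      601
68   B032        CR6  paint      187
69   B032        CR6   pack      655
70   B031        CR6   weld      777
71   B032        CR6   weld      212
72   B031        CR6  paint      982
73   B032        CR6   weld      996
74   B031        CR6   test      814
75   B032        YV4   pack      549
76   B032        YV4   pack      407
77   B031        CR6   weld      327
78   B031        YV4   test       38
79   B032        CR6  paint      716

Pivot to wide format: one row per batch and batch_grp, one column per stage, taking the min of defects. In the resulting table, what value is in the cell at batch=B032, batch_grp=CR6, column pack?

36

Rows with batch=B032, batch_grp=CR6 and stage=pack: defects values are 479, 636, 36, 231, 655.
min(479, 636, 36, 231, 655) = 36.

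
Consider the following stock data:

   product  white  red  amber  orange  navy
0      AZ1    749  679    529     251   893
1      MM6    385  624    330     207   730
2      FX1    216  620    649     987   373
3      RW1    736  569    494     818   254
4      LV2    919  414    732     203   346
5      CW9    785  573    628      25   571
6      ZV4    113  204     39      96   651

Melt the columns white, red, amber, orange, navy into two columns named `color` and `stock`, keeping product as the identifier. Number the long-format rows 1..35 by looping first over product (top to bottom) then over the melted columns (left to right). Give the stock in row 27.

573

35 rows total (7 × 5). Row 27: index ⌊(27-1)/5⌋ = 5 into product → CW9; (27-1) mod 5 = 1 into the melted columns → red.
So row 27 is (CW9, red, 573); stock = 573.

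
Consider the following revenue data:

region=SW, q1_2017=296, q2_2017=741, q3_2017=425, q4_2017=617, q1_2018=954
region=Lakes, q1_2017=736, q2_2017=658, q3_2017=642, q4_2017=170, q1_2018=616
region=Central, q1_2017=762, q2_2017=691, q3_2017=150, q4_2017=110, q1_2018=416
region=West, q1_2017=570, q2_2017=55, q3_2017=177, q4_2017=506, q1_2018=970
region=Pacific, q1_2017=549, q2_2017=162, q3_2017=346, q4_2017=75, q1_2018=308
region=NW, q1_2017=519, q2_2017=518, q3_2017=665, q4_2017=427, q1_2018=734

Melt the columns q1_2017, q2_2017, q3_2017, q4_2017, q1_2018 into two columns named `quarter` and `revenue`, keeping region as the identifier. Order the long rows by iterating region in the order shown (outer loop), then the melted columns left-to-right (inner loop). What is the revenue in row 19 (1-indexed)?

30 rows total (6 × 5). Row 19: index ⌊(19-1)/5⌋ = 3 into region → West; (19-1) mod 5 = 3 into the melted columns → q4_2017.
So row 19 is (West, q4_2017, 506); revenue = 506.

506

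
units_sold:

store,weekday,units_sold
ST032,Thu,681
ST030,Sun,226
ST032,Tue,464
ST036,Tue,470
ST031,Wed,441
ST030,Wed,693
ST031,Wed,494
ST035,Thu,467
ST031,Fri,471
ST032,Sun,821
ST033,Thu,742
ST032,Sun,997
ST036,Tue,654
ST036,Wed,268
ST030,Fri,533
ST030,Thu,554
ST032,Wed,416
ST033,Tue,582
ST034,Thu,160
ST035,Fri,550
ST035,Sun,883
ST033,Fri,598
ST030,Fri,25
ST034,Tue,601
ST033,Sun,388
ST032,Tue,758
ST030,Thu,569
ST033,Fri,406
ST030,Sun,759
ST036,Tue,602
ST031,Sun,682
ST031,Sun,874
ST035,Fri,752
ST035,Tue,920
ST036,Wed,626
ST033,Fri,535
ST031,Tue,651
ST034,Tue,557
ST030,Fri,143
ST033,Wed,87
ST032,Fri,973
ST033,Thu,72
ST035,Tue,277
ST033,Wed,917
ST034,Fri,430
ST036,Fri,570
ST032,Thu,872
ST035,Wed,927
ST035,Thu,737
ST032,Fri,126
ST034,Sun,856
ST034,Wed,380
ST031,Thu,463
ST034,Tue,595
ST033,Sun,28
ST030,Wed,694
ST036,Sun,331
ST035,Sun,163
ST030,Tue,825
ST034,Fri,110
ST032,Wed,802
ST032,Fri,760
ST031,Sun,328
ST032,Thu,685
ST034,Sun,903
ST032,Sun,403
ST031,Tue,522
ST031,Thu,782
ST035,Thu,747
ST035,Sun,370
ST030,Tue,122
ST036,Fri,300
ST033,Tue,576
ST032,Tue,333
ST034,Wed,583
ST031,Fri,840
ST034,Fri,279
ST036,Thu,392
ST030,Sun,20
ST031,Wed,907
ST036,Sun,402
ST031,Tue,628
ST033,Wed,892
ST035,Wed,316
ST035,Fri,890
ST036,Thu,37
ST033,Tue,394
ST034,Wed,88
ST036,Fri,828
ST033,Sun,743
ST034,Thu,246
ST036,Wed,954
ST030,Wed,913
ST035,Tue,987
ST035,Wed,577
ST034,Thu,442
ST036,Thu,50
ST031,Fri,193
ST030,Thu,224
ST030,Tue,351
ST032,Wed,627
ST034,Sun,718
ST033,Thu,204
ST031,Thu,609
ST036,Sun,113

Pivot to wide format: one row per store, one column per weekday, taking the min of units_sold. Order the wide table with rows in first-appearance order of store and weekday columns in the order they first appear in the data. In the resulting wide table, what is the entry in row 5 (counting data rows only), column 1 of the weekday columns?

467

With rows in first-appearance order of store, row 5 is store=ST035. weekday columns in first-appearance order: Thu, Sun, Tue, Wed, Fri; column 1 is Thu.
Long rows with store=ST035, weekday=Thu: min(467, 737, 747) = 467.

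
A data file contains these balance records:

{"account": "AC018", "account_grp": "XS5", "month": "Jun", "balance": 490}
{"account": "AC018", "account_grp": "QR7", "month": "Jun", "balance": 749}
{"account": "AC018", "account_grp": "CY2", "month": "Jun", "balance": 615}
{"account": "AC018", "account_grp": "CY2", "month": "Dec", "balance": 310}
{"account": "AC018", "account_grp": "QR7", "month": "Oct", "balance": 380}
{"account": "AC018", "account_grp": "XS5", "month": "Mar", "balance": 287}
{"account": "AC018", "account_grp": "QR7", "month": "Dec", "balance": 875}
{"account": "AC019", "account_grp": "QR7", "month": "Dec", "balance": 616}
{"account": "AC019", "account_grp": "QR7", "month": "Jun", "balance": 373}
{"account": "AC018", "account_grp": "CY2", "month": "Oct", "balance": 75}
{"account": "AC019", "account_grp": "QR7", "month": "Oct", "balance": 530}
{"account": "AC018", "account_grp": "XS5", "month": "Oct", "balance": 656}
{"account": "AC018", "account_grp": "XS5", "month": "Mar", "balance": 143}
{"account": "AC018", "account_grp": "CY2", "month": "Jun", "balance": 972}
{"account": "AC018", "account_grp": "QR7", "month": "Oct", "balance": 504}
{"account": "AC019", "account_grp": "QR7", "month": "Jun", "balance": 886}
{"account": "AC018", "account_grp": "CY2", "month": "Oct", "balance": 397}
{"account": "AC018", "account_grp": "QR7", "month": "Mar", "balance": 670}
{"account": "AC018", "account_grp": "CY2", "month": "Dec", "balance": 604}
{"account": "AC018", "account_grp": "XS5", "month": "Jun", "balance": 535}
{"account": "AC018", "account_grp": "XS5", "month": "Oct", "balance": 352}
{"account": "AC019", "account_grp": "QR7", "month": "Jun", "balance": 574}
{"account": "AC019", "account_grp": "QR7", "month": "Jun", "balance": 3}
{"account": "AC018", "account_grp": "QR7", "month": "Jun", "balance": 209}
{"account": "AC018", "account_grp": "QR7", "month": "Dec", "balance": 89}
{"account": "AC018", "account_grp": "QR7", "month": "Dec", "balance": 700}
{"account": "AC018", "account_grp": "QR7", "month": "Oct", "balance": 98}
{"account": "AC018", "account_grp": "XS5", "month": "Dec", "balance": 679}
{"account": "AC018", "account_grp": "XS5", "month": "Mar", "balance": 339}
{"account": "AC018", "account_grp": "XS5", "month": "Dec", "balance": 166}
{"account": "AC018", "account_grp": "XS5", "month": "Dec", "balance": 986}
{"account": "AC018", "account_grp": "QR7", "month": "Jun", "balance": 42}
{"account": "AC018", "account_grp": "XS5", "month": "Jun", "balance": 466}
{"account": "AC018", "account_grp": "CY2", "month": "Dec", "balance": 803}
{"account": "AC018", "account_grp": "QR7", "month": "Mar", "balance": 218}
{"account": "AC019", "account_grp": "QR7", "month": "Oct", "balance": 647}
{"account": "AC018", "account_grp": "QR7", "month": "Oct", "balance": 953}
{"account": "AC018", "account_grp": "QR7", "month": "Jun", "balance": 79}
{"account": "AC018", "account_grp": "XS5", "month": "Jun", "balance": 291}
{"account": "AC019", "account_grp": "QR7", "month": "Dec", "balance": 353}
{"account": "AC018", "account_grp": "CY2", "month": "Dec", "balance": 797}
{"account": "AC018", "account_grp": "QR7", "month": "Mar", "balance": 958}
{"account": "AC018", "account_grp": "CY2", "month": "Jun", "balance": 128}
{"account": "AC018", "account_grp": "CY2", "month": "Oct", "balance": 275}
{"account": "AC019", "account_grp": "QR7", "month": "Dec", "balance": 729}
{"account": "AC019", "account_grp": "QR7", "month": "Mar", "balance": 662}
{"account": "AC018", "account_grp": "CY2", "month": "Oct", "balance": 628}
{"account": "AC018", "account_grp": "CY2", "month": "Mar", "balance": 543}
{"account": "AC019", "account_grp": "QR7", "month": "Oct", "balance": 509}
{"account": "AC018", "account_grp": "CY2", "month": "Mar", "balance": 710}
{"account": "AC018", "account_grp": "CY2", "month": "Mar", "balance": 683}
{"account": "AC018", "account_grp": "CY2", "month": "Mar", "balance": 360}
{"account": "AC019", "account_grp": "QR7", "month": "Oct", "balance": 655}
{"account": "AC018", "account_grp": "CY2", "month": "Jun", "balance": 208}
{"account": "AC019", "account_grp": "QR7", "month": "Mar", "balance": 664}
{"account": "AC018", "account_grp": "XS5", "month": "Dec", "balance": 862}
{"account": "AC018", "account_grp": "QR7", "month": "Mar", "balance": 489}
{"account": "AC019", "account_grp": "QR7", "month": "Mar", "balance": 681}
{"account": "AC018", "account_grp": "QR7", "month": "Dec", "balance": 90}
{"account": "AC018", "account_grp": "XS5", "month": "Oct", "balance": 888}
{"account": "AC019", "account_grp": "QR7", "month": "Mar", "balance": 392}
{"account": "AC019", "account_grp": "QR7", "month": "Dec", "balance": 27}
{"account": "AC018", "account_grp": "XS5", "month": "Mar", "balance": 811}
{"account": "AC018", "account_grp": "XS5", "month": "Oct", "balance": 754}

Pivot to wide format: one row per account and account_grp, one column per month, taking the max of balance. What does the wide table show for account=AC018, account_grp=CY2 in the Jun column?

Rows with account=AC018, account_grp=CY2 and month=Jun: balance values are 615, 972, 128, 208.
max(615, 972, 128, 208) = 972.

972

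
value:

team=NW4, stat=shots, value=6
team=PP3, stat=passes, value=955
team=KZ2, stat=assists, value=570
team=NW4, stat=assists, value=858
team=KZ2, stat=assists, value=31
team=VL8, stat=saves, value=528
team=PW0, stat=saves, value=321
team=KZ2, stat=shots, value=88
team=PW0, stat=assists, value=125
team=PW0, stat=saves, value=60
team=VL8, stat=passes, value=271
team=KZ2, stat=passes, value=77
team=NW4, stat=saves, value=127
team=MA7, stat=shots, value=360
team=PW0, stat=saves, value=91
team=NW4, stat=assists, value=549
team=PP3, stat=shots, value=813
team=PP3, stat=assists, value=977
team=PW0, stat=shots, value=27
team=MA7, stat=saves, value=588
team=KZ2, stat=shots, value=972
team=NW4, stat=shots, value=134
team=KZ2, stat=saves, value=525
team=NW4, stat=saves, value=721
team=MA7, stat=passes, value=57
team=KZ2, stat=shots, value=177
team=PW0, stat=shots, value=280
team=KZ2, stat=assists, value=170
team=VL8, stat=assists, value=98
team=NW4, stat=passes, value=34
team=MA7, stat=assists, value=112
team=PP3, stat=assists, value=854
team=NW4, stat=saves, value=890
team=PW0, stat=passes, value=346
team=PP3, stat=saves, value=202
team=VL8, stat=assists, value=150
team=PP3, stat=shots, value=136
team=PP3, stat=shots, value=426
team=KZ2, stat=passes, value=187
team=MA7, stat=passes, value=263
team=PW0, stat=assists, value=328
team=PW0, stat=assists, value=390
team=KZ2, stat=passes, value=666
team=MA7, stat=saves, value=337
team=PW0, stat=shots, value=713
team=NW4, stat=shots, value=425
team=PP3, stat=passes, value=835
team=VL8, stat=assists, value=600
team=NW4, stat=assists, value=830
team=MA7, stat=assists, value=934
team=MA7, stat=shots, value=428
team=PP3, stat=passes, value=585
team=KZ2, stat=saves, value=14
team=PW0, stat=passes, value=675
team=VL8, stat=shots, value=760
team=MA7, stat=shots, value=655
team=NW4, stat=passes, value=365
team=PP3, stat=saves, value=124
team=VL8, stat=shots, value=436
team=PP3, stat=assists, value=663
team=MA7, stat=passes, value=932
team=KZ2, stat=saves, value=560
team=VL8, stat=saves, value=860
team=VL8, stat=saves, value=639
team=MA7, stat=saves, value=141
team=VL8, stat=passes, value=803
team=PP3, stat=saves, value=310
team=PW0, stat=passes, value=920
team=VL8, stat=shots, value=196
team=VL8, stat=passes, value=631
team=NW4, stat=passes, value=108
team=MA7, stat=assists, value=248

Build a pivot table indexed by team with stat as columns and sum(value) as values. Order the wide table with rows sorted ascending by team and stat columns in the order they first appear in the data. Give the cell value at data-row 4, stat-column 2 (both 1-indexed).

With rows sorted ascending by team, row 4 is team=PP3. stat columns in first-appearance order: shots, passes, assists, saves; column 2 is passes.
Long rows with team=PP3, stat=passes: 955 + 835 + 585 = 2375.

2375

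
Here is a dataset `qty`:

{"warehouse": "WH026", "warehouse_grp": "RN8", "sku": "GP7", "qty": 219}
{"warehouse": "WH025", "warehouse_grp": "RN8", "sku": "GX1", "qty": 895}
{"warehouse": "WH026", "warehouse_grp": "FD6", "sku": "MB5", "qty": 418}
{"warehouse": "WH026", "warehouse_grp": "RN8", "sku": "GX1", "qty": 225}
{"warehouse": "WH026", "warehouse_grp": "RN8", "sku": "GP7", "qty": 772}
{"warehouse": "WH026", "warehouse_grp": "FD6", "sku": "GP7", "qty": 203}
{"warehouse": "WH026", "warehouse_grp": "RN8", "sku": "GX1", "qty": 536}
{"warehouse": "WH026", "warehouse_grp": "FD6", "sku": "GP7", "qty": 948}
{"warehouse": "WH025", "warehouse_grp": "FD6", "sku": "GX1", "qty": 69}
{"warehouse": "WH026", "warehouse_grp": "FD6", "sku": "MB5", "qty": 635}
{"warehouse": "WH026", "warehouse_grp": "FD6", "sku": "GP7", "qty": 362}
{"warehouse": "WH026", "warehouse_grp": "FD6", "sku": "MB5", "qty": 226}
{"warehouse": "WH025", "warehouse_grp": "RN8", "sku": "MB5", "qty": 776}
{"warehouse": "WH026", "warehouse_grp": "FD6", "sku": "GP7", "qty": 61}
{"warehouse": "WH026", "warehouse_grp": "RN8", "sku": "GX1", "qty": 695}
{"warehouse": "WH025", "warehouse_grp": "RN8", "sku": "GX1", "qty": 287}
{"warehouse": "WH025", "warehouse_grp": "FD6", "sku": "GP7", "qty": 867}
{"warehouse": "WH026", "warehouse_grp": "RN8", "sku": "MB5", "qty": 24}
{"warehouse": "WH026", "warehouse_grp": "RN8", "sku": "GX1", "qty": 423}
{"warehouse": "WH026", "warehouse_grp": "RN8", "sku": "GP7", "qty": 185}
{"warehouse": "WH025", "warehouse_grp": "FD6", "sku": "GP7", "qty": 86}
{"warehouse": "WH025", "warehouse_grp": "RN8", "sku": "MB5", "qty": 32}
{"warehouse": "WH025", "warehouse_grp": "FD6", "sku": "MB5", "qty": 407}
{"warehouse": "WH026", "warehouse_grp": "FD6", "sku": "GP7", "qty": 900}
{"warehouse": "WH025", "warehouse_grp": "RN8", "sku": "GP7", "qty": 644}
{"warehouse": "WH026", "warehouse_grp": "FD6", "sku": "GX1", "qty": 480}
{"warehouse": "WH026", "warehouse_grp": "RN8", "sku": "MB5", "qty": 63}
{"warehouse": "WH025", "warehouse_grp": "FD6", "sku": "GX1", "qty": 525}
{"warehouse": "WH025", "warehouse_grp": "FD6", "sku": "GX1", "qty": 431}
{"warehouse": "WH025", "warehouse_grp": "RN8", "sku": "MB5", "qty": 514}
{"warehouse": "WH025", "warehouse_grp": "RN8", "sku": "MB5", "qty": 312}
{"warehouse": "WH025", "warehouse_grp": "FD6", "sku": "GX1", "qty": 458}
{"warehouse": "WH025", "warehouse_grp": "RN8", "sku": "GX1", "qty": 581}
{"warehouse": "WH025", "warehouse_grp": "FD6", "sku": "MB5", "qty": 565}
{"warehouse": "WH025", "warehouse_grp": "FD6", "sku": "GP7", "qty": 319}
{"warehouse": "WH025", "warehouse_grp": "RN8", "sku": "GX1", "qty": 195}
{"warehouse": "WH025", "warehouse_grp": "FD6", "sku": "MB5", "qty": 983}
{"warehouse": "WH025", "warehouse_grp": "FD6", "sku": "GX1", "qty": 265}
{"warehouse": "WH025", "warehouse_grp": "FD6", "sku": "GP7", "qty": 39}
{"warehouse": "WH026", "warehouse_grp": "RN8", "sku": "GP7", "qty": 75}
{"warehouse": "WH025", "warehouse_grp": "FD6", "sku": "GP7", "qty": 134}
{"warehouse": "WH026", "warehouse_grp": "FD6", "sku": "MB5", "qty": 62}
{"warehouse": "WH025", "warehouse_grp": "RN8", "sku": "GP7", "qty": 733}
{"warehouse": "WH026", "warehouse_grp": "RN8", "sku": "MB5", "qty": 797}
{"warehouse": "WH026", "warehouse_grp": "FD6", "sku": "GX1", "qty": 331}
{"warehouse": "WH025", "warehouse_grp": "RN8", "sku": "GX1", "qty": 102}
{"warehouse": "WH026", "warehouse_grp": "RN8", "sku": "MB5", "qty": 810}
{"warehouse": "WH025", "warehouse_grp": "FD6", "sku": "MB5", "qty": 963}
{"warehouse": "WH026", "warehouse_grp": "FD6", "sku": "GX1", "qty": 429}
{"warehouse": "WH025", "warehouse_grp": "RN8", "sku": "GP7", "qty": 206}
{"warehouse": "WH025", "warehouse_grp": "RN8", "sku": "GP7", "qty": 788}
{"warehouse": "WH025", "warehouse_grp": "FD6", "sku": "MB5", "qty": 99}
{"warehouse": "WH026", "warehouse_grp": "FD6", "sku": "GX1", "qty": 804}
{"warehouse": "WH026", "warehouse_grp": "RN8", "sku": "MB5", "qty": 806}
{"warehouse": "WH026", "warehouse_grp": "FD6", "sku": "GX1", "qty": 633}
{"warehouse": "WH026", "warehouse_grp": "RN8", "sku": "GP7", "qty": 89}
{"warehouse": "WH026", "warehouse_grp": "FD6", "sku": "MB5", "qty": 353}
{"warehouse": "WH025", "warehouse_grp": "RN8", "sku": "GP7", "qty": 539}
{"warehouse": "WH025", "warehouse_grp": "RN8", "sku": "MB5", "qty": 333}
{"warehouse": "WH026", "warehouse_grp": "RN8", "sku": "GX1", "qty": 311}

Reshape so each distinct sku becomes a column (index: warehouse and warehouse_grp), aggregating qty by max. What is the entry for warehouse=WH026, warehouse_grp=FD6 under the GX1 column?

Rows with warehouse=WH026, warehouse_grp=FD6 and sku=GX1: qty values are 480, 331, 429, 804, 633.
max(480, 331, 429, 804, 633) = 804.

804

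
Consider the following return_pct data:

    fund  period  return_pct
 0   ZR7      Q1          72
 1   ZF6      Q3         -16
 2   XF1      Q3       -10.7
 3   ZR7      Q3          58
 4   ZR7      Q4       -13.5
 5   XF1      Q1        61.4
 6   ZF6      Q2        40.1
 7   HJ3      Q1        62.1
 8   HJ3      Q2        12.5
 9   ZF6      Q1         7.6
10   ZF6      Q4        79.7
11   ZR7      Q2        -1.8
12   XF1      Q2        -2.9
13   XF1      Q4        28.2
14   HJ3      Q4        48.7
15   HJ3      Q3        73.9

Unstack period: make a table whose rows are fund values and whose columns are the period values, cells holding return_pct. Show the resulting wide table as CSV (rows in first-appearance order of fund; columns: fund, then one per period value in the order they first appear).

Columns: fund plus the 4 distinct period values (Q1, Q3, Q4, Q2).
For example, row ZR7 column Q1 takes return_pct=72 from the long row (ZR7, Q1).

fund,Q1,Q3,Q4,Q2
ZR7,72,58,-13.5,-1.8
ZF6,7.6,-16,79.7,40.1
XF1,61.4,-10.7,28.2,-2.9
HJ3,62.1,73.9,48.7,12.5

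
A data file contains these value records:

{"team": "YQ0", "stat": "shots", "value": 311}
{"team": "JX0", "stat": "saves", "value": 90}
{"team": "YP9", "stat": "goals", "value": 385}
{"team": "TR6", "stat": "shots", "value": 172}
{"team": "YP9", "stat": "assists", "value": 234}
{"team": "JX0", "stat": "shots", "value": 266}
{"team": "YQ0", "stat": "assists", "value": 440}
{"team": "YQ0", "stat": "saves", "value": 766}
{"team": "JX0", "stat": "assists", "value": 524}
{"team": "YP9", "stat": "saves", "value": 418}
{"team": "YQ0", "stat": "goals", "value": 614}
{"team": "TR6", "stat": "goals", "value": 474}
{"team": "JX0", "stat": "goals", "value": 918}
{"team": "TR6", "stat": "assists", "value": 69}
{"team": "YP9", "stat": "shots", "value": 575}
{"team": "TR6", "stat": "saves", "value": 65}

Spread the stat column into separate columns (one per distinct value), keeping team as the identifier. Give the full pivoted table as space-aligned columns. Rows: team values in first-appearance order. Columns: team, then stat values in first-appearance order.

team  shots  saves  goals  assists
YQ0   311    766    614    440    
JX0   266    90     918    524    
YP9   575    418    385    234    
TR6   172    65     474    69     

Columns: team plus the 4 distinct stat values (shots, saves, goals, assists).
For example, row YQ0 column shots takes value=311 from the long row (YQ0, shots).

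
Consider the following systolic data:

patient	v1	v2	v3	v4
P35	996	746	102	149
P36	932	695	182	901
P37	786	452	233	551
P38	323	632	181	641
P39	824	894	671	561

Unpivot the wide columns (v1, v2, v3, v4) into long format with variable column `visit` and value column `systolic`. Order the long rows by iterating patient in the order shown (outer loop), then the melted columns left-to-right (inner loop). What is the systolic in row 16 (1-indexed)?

20 rows total (5 × 4). Row 16: index ⌊(16-1)/4⌋ = 3 into patient → P38; (16-1) mod 4 = 3 into the melted columns → v4.
So row 16 is (P38, v4, 641); systolic = 641.

641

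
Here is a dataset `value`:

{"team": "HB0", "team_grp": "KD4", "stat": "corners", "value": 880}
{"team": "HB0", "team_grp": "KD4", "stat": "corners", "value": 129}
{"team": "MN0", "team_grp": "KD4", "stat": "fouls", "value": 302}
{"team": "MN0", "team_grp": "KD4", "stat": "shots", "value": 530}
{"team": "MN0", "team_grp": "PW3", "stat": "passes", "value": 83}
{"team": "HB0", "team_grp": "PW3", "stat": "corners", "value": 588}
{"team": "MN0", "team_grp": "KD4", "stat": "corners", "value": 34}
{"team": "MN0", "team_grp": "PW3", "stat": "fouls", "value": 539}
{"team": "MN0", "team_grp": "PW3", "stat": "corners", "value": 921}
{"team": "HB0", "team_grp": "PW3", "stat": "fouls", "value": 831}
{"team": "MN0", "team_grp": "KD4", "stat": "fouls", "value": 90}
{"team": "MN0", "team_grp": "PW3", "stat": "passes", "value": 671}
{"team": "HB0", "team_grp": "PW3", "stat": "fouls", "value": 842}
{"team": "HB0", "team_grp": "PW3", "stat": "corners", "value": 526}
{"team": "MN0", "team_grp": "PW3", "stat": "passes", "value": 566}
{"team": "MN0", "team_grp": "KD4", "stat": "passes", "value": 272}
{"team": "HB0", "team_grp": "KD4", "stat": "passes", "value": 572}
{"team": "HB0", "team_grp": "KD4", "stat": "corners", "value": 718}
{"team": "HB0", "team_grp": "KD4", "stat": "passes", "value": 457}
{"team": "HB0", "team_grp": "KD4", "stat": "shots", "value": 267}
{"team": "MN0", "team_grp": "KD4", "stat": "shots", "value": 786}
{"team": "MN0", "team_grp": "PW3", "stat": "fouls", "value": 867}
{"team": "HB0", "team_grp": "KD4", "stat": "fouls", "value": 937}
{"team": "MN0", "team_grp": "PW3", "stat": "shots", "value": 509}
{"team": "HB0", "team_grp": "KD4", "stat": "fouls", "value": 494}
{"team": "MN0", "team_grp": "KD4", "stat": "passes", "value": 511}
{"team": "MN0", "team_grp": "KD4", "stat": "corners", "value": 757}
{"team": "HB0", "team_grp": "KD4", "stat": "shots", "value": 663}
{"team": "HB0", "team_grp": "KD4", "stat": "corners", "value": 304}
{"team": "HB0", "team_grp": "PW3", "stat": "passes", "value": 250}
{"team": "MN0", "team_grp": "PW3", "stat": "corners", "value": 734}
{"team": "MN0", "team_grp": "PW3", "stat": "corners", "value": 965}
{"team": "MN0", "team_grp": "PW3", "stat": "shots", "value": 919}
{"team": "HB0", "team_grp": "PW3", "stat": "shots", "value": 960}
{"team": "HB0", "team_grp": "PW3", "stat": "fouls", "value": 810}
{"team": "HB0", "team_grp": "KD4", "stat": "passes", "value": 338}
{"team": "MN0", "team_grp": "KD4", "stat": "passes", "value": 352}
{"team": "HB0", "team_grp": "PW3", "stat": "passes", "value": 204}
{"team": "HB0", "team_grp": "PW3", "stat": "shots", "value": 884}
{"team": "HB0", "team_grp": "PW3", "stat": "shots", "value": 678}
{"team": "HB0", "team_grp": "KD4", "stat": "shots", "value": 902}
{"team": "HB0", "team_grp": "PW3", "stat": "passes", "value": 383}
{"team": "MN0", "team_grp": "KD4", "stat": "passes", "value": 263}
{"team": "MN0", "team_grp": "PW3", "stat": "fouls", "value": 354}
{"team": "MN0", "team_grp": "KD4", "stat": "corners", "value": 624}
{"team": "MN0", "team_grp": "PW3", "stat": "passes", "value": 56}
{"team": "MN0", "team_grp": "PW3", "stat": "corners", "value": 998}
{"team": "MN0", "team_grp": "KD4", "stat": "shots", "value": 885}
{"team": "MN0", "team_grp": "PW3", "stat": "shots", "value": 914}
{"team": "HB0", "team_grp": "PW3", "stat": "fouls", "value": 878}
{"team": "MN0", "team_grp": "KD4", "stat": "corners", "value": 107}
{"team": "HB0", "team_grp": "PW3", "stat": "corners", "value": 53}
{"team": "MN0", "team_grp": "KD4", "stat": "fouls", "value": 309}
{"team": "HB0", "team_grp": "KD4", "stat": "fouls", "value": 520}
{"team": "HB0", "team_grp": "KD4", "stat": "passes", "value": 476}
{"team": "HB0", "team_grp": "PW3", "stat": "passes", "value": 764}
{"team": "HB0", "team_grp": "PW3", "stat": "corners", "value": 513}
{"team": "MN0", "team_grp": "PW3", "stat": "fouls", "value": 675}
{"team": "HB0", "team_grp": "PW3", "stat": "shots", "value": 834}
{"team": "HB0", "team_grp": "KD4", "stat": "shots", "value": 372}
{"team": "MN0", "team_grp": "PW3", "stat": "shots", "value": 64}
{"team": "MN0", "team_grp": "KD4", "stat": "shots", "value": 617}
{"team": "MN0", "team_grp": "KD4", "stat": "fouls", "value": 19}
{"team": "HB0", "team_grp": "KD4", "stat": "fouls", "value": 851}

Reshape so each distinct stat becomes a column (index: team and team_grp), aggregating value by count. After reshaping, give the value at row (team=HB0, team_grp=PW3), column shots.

Rows with team=HB0, team_grp=PW3 and stat=shots: value values are 960, 884, 678, 834.
4 rows match — count = 4.

4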